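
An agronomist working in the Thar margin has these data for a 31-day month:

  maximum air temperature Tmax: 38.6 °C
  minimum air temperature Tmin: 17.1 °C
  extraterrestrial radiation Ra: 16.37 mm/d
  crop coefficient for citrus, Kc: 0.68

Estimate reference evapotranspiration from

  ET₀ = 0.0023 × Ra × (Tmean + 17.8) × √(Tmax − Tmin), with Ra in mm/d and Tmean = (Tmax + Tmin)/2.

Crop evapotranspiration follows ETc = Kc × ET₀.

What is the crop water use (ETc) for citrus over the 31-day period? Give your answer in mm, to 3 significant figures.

168 mm

Tmean = (38.6 + 17.1)/2 = 27.85 °C
ET₀ = 0.0023 × 16.37 × (27.85 + 17.8) × √21.5 = 0.0023 × 16.37 × 45.65 × 4.6368 = 7.9696 mm/d
ETc = Kc × ET₀ = 0.68 × 7.9696 = 5.4193 mm/d
Over 31 days: 5.4193 × 31 = 167.998 mm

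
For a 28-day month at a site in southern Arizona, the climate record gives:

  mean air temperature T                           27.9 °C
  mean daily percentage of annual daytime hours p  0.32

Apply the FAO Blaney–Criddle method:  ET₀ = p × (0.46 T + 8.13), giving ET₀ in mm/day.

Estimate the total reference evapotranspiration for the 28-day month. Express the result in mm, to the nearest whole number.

188 mm

ET₀ = 0.32 × (0.46 × 27.9 + 8.13) = 0.32 × 20.964 = 6.7085 mm/d
Monthly total = 6.7085 × 28 = 187.838 mm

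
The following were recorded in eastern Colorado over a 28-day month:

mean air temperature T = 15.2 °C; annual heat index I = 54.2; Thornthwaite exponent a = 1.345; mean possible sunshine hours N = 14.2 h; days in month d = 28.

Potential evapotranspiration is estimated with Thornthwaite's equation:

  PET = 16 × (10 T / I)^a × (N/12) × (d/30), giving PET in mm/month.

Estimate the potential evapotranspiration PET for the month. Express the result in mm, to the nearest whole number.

10T/I = 10 × 15.2 / 54.2 = 2.8044
(10T/I)^a = 2.8044^1.345 = 4.0026
Uncorrected PET = 16 × 4.0026 = 64.042 mm
Correction = (N/12)(d/30) = (14.2/12)(28/30) = 1.1044
PET = 64.042 × 1.1044 = 70.728 mm/month

71 mm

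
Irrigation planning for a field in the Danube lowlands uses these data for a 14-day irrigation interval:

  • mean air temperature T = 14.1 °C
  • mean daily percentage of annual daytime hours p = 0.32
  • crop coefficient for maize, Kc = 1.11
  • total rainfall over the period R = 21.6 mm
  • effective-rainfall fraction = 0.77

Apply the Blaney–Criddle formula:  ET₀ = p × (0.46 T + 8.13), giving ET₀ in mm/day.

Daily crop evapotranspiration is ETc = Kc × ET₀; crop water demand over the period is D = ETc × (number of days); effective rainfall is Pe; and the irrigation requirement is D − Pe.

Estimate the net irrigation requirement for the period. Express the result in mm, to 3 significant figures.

56.1 mm

ET₀ = 0.32 × (0.46 × 14.1 + 8.13) = 0.32 × 14.616 = 4.6771 mm/d
ETc = Kc × ET₀ = 1.11 × 4.6771 = 5.1916 mm/d
Crop demand D = ETc × 14 d = 5.1916 × 14 = 72.682 mm
Pe = 0.77 × 21.6 = 16.632 mm
D − Pe = 72.682 − 16.632 = 56.050 mm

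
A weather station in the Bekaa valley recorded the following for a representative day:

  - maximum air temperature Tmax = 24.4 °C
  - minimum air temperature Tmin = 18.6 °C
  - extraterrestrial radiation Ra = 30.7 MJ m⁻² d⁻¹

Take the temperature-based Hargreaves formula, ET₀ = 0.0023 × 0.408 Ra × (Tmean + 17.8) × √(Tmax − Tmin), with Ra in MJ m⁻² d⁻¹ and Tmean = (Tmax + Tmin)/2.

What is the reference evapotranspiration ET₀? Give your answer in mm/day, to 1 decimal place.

2.7 mm/day

Tmean = (24.4 + 18.6)/2 = 21.50 °C
0.408 Ra = 0.408 × 30.7 = 12.5256 mm/d equivalent
ET₀ = 0.0023 × 12.5256 × (21.50 + 17.8) × √5.8 = 0.0023 × 12.5256 × 39.30 × 2.4083 = 2.7267 mm/d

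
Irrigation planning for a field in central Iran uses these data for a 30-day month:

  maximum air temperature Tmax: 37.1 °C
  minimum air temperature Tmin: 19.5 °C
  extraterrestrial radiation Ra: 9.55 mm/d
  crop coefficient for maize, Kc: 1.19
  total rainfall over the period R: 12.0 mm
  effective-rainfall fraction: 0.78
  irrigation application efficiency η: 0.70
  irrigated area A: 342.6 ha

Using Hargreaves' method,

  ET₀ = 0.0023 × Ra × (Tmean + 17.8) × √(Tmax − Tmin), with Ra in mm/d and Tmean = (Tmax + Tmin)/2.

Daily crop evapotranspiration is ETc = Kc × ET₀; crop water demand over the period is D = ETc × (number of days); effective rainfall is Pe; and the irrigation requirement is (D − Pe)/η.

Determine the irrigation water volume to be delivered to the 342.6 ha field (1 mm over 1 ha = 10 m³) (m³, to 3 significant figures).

696000 m³

Tmean = (37.1 + 19.5)/2 = 28.30 °C
ET₀ = 0.0023 × 9.55 × (28.30 + 17.8) × √17.6 = 0.0023 × 9.55 × 46.10 × 4.1952 = 4.2480 mm/d
ETc = Kc × ET₀ = 1.19 × 4.2480 = 5.0551 mm/d
Crop demand D = ETc × 30 d = 5.0551 × 30 = 151.653 mm
Pe = 0.78 × 12.0 = 9.360 mm
D − Pe = 151.653 − 9.360 = 142.293 mm
Gross irrigation = 142.293 / 0.70 = 203.276 mm
Volume = 203.276 mm × 342.6 ha × 10 = 696423.6 m³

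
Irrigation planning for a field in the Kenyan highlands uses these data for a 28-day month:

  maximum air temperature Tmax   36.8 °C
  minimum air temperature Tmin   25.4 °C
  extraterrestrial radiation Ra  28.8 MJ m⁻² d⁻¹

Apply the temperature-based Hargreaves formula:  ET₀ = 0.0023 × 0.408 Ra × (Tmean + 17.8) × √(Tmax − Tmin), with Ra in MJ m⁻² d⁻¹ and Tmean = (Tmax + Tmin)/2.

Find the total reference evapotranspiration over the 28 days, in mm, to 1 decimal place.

124.9 mm

Tmean = (36.8 + 25.4)/2 = 31.10 °C
0.408 Ra = 0.408 × 28.8 = 11.7504 mm/d equivalent
ET₀ = 0.0023 × 11.7504 × (31.10 + 17.8) × √11.4 = 0.0023 × 11.7504 × 48.90 × 3.3764 = 4.4621 mm/d
Over 28 days: 4.4621 × 28 = 124.939 mm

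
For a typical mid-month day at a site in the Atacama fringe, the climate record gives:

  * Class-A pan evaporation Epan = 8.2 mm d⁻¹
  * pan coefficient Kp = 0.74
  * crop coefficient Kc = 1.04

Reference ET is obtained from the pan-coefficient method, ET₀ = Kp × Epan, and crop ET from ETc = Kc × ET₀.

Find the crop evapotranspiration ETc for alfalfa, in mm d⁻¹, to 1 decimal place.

ET₀ = 0.74 × 8.2 = 6.0680 mm/d
ETc = Kc × ET₀ = 1.04 × 6.0680 = 6.3107 mm/d

6.3 mm d⁻¹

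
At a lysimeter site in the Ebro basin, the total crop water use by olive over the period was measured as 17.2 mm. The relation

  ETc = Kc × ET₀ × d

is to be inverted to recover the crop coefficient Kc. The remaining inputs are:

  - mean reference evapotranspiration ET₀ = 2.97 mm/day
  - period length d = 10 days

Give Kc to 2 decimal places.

0.58

ETc = Kc × ET₀ × d  ⇒  Kc = ETc / (ET₀ × d)
Kc = 17.2 / (2.97 × 10) = 17.2 / 29.70 = 0.5791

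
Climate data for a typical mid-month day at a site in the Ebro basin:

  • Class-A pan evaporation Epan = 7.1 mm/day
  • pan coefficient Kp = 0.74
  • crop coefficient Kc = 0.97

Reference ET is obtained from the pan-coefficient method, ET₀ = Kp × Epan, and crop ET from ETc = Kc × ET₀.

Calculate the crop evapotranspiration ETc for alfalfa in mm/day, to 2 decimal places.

ET₀ = 0.74 × 7.1 = 5.2540 mm/d
ETc = Kc × ET₀ = 0.97 × 5.2540 = 5.0964 mm/d

5.10 mm/day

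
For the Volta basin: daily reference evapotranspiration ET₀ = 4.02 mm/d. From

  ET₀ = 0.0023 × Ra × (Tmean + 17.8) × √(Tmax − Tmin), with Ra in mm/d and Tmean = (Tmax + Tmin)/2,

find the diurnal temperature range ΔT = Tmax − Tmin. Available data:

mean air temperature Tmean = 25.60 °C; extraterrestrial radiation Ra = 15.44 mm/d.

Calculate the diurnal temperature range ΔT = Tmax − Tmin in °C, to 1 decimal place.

6.8 °C

√ΔT = ET₀ / [0.0023 × Ra × (Tmean+17.8)] = 4.02 / (0.0023 × 15.44 × 43.40) = 2.6083
ΔT = 2.6083² = 6.803 °C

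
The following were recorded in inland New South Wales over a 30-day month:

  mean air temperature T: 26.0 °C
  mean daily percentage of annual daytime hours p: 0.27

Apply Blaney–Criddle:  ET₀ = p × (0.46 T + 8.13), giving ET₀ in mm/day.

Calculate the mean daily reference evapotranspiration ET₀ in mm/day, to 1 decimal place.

5.4 mm/day

ET₀ = 0.27 × (0.46 × 26.0 + 8.13) = 0.27 × 20.090 = 5.4243 mm/d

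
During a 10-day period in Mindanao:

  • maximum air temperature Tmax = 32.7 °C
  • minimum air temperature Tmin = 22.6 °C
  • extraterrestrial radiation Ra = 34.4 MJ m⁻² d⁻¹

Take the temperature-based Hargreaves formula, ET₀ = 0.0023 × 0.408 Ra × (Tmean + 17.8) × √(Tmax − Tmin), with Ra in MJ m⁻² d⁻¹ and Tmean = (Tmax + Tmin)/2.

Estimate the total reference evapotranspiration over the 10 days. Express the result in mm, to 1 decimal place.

Tmean = (32.7 + 22.6)/2 = 27.65 °C
0.408 Ra = 0.408 × 34.4 = 14.0352 mm/d equivalent
ET₀ = 0.0023 × 14.0352 × (27.65 + 17.8) × √10.1 = 0.0023 × 14.0352 × 45.45 × 3.1780 = 4.6627 mm/d
Over 10 days: 4.6627 × 10 = 46.627 mm

46.6 mm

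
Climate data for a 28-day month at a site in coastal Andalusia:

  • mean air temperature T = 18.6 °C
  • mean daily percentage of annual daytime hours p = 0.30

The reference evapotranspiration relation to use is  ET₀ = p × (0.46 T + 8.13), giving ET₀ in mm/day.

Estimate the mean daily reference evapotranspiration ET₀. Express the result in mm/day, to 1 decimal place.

5.0 mm/day

ET₀ = 0.30 × (0.46 × 18.6 + 8.13) = 0.30 × 16.686 = 5.0058 mm/d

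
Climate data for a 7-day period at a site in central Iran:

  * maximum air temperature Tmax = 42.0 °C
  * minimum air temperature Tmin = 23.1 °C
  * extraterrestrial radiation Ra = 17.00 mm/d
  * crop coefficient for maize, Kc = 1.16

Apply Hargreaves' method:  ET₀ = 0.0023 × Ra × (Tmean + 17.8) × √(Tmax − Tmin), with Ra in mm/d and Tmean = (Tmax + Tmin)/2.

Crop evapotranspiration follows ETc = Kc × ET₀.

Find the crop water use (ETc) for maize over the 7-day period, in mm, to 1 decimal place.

69.5 mm

Tmean = (42.0 + 23.1)/2 = 32.55 °C
ET₀ = 0.0023 × 17.00 × (32.55 + 17.8) × √18.9 = 0.0023 × 17.00 × 50.35 × 4.3474 = 8.5587 mm/d
ETc = Kc × ET₀ = 1.16 × 8.5587 = 9.9281 mm/d
Over 7 days: 9.9281 × 7 = 69.497 mm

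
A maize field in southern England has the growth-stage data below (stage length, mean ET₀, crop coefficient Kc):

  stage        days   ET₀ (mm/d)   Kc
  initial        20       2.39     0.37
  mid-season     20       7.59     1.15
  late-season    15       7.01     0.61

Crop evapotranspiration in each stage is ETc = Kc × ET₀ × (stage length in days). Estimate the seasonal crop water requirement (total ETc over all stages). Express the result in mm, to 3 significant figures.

256 mm

initial: 0.37 × 2.39 × 20 = 17.69 mm
mid-season: 1.15 × 7.59 × 20 = 174.57 mm
late-season: 0.61 × 7.01 × 15 = 64.14 mm
Seasonal total = 256.40 mm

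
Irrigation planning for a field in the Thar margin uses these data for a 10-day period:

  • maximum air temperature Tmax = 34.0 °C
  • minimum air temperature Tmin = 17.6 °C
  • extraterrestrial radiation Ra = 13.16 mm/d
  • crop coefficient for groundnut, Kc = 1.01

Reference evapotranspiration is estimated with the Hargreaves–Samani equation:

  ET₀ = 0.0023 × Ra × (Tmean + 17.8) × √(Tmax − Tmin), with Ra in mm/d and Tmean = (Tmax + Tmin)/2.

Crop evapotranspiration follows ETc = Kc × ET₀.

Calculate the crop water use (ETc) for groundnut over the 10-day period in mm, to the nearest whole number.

54 mm

Tmean = (34.0 + 17.6)/2 = 25.80 °C
ET₀ = 0.0023 × 13.16 × (25.80 + 17.8) × √16.4 = 0.0023 × 13.16 × 43.60 × 4.0497 = 5.3443 mm/d
ETc = Kc × ET₀ = 1.01 × 5.3443 = 5.3977 mm/d
Over 10 days: 5.3977 × 10 = 53.977 mm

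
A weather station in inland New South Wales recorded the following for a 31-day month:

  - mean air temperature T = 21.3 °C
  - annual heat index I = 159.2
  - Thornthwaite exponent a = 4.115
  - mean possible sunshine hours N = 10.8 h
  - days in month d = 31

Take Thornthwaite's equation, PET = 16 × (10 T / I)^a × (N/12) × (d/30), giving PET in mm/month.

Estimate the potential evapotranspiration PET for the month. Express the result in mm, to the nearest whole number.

10T/I = 10 × 21.3 / 159.2 = 1.3379
(10T/I)^a = 1.3379^4.115 = 3.3131
Uncorrected PET = 16 × 3.3131 = 53.010 mm
Correction = (N/12)(d/30) = (10.8/12)(31/30) = 0.9300
PET = 53.010 × 0.9300 = 49.299 mm/month

49 mm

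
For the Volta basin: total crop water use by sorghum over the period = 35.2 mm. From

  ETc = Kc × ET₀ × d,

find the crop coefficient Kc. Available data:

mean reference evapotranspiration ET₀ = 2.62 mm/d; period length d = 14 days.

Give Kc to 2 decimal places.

ETc = Kc × ET₀ × d  ⇒  Kc = ETc / (ET₀ × d)
Kc = 35.2 / (2.62 × 14) = 35.2 / 36.68 = 0.9597

0.96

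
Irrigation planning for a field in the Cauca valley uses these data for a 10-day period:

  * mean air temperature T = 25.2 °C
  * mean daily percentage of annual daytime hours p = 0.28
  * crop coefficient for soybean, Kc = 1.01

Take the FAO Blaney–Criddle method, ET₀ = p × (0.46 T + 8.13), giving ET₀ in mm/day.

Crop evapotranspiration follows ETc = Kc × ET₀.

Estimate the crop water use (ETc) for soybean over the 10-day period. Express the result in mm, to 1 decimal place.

ET₀ = 0.28 × (0.46 × 25.2 + 8.13) = 0.28 × 19.722 = 5.5222 mm/d
ETc = Kc × ET₀ = 1.01 × 5.5222 = 5.5774 mm/d
Over 10 days: 5.5774 × 10 = 55.774 mm

55.8 mm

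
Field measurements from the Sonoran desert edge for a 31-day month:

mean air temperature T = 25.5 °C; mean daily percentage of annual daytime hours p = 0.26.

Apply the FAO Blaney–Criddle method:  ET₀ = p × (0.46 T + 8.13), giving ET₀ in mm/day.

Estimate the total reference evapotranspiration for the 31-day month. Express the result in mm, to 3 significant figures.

160 mm

ET₀ = 0.26 × (0.46 × 25.5 + 8.13) = 0.26 × 19.860 = 5.1636 mm/d
Monthly total = 5.1636 × 31 = 160.072 mm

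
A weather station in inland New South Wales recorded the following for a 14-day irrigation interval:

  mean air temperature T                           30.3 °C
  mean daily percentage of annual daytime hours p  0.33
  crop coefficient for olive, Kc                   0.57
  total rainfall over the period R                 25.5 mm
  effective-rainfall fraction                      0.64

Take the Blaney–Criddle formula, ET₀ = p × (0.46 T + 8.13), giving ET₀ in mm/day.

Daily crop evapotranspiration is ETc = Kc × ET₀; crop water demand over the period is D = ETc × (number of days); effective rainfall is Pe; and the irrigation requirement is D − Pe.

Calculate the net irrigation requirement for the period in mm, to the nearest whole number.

ET₀ = 0.33 × (0.46 × 30.3 + 8.13) = 0.33 × 22.068 = 7.2824 mm/d
ETc = Kc × ET₀ = 0.57 × 7.2824 = 4.1510 mm/d
Crop demand D = ETc × 14 d = 4.1510 × 14 = 58.114 mm
Pe = 0.64 × 25.5 = 16.320 mm
D − Pe = 58.114 − 16.320 = 41.794 mm

42 mm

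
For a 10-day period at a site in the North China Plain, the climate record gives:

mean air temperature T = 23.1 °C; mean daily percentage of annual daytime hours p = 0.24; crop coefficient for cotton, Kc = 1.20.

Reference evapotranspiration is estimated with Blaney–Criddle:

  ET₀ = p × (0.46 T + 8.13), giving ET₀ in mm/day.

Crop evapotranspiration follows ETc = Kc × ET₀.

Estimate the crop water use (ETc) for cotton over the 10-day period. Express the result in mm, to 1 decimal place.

54.0 mm

ET₀ = 0.24 × (0.46 × 23.1 + 8.13) = 0.24 × 18.756 = 4.5014 mm/d
ETc = Kc × ET₀ = 1.20 × 4.5014 = 5.4017 mm/d
Over 10 days: 5.4017 × 10 = 54.017 mm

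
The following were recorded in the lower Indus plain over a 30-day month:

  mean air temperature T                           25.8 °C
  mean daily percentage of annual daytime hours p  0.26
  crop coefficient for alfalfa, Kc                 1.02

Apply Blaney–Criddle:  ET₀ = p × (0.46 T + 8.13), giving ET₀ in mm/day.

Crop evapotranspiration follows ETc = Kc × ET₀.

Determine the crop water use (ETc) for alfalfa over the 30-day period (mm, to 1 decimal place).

ET₀ = 0.26 × (0.46 × 25.8 + 8.13) = 0.26 × 19.998 = 5.1995 mm/d
ETc = Kc × ET₀ = 1.02 × 5.1995 = 5.3035 mm/d
Over 30 days: 5.3035 × 30 = 159.105 mm

159.1 mm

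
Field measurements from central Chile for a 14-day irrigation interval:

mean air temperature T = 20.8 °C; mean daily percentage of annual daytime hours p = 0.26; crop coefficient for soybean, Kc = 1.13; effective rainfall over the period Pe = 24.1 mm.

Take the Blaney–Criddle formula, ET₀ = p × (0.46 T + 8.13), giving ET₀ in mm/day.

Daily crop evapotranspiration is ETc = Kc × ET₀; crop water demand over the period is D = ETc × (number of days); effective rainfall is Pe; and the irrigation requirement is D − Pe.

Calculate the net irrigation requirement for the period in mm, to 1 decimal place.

48.7 mm

ET₀ = 0.26 × (0.46 × 20.8 + 8.13) = 0.26 × 17.698 = 4.6015 mm/d
ETc = Kc × ET₀ = 1.13 × 4.6015 = 5.1997 mm/d
Crop demand D = ETc × 14 d = 5.1997 × 14 = 72.796 mm
D − Pe = 72.796 − 24.1 = 48.696 mm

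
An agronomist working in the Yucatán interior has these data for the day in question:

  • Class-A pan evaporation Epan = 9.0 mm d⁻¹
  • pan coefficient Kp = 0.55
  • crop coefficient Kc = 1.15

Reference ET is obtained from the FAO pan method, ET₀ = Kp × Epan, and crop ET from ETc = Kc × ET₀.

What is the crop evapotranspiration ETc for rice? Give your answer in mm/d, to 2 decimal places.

5.69 mm/d

ET₀ = 0.55 × 9.0 = 4.9500 mm/d
ETc = Kc × ET₀ = 1.15 × 4.9500 = 5.6925 mm/d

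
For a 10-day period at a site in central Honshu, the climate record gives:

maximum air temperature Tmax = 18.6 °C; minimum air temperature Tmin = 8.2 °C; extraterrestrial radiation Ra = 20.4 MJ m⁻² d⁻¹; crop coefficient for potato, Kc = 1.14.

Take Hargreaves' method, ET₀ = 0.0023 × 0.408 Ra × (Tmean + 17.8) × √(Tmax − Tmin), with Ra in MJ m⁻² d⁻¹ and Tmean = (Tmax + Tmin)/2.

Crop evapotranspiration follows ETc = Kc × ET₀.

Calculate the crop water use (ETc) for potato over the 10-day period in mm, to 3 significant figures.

22.0 mm

Tmean = (18.6 + 8.2)/2 = 13.40 °C
0.408 Ra = 0.408 × 20.4 = 8.3232 mm/d equivalent
ET₀ = 0.0023 × 8.3232 × (13.40 + 17.8) × √10.4 = 0.0023 × 8.3232 × 31.20 × 3.2249 = 1.9261 mm/d
ETc = Kc × ET₀ = 1.14 × 1.9261 = 2.1958 mm/d
Over 10 days: 2.1958 × 10 = 21.958 mm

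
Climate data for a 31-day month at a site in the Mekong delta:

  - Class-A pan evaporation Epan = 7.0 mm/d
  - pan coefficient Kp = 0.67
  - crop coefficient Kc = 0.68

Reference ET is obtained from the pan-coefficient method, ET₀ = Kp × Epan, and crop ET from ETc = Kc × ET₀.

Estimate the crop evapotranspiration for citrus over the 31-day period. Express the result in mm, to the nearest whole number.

ET₀ = 0.67 × 7.0 = 4.6900 mm/d
ETc = Kc × ET₀ = 0.68 × 4.6900 = 3.1892 mm/d
Over 31 days: 3.1892 × 31 = 98.865 mm

99 mm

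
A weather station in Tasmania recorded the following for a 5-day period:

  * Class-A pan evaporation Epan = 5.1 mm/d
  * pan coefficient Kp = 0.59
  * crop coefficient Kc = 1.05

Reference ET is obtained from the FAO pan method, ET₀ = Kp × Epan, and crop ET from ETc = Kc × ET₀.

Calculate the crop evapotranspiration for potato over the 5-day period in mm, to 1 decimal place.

ET₀ = 0.59 × 5.1 = 3.0090 mm/d
ETc = Kc × ET₀ = 1.05 × 3.0090 = 3.1595 mm/d
Over 5 days: 3.1595 × 5 = 15.798 mm

15.8 mm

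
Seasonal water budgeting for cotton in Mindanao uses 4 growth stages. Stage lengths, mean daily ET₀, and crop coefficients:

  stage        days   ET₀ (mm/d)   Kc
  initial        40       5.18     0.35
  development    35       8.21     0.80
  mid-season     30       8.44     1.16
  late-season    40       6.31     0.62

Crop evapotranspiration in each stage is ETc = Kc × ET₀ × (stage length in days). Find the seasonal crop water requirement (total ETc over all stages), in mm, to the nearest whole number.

initial: 0.35 × 5.18 × 40 = 72.52 mm
development: 0.80 × 8.21 × 35 = 229.88 mm
mid-season: 1.16 × 8.44 × 30 = 293.71 mm
late-season: 0.62 × 6.31 × 40 = 156.49 mm
Seasonal total = 752.60 mm

753 mm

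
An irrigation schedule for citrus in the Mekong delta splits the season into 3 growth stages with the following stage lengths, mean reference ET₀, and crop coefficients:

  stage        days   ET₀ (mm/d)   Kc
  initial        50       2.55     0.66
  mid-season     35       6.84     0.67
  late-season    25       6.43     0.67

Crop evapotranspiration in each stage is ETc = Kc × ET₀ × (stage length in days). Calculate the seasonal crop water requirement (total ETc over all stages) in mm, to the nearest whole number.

initial: 0.66 × 2.55 × 50 = 84.15 mm
mid-season: 0.67 × 6.84 × 35 = 160.40 mm
late-season: 0.67 × 6.43 × 25 = 107.70 mm
Seasonal total = 352.25 mm

352 mm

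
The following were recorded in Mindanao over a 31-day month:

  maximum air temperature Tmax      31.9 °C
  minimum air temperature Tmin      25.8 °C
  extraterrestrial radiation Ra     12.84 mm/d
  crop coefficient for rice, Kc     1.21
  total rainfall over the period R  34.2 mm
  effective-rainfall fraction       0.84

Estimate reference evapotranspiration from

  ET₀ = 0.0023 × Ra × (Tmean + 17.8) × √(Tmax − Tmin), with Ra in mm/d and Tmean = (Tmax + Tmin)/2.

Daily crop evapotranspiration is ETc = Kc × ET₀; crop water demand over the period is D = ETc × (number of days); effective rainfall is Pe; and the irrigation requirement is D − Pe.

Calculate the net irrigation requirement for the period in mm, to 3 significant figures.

Tmean = (31.9 + 25.8)/2 = 28.85 °C
ET₀ = 0.0023 × 12.84 × (28.85 + 17.8) × √6.1 = 0.0023 × 12.84 × 46.65 × 2.4698 = 3.4026 mm/d
ETc = Kc × ET₀ = 1.21 × 3.4026 = 4.1171 mm/d
Crop demand D = ETc × 31 d = 4.1171 × 31 = 127.630 mm
Pe = 0.84 × 34.2 = 28.728 mm
D − Pe = 127.630 − 28.728 = 98.902 mm

98.9 mm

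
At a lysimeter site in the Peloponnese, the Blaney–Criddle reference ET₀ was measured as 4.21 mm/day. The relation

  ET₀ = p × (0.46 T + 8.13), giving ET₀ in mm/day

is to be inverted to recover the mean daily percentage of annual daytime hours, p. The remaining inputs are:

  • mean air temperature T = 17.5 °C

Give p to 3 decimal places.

p = ET₀ / (0.46 T + 8.13) = 4.21 / (0.46 × 17.5 + 8.13) = 4.21 / 16.180 = 0.2602

0.260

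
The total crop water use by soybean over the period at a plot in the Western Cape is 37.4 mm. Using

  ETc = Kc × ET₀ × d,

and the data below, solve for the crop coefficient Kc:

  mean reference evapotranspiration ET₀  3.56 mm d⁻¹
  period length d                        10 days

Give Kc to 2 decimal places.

ETc = Kc × ET₀ × d  ⇒  Kc = ETc / (ET₀ × d)
Kc = 37.4 / (3.56 × 10) = 37.4 / 35.60 = 1.0506

1.05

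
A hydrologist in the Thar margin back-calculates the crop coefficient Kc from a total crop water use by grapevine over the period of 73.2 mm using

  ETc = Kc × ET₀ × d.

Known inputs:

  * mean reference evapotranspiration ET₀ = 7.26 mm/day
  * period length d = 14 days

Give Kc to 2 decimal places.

ETc = Kc × ET₀ × d  ⇒  Kc = ETc / (ET₀ × d)
Kc = 73.2 / (7.26 × 14) = 73.2 / 101.64 = 0.7202

0.72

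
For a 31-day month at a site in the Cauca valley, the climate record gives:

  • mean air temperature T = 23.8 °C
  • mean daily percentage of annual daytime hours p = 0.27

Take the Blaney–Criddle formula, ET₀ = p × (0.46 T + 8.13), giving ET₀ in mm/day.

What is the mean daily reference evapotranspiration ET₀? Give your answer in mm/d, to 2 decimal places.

5.15 mm/d

ET₀ = 0.27 × (0.46 × 23.8 + 8.13) = 0.27 × 19.078 = 5.1511 mm/d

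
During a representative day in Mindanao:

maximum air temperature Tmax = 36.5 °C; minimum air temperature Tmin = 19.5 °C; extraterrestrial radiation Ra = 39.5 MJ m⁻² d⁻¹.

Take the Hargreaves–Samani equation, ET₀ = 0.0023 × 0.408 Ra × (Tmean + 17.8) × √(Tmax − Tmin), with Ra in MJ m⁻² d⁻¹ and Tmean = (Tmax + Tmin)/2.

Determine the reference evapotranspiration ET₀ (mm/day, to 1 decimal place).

7.0 mm/day

Tmean = (36.5 + 19.5)/2 = 28.00 °C
0.408 Ra = 0.408 × 39.5 = 16.1160 mm/d equivalent
ET₀ = 0.0023 × 16.1160 × (28.00 + 17.8) × √17.0 = 0.0023 × 16.1160 × 45.80 × 4.1231 = 6.9996 mm/d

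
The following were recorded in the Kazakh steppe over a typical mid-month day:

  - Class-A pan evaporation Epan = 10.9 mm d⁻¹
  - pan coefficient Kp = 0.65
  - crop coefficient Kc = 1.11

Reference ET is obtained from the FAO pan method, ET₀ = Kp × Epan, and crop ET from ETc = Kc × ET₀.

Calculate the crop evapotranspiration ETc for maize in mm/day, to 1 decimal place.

7.9 mm/day

ET₀ = 0.65 × 10.9 = 7.0850 mm/d
ETc = Kc × ET₀ = 1.11 × 7.0850 = 7.8644 mm/d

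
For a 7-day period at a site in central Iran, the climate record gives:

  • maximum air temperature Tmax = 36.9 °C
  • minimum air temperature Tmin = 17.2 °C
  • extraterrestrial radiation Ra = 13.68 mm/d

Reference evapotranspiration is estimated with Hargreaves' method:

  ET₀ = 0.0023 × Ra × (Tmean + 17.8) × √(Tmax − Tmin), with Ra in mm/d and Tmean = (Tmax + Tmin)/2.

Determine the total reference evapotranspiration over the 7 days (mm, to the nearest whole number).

Tmean = (36.9 + 17.2)/2 = 27.05 °C
ET₀ = 0.0023 × 13.68 × (27.05 + 17.8) × √19.7 = 0.0023 × 13.68 × 44.85 × 4.4385 = 6.2634 mm/d
Over 7 days: 6.2634 × 7 = 43.844 mm

44 mm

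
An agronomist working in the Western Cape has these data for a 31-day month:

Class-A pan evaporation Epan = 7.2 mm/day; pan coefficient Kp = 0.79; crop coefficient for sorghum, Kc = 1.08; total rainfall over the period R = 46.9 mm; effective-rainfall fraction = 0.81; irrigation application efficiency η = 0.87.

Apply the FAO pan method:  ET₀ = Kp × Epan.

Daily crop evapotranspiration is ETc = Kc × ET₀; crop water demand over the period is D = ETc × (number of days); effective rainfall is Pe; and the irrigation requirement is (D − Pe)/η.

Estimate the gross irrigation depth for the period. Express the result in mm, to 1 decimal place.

175.2 mm

ET₀ = 0.79 × 7.2 = 5.6880 mm/d
ETc = Kc × ET₀ = 1.08 × 5.6880 = 6.1430 mm/d
Crop demand D = ETc × 31 d = 6.1430 × 31 = 190.433 mm
Pe = 0.81 × 46.9 = 37.989 mm
D − Pe = 190.433 − 37.989 = 152.444 mm
Gross irrigation = 152.444 / 0.87 = 175.223 mm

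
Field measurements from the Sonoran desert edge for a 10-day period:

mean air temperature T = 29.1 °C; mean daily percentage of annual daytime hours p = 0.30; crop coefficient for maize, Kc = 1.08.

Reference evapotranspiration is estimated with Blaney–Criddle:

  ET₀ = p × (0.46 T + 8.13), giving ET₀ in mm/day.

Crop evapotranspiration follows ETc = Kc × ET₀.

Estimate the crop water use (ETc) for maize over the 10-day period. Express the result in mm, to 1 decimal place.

ET₀ = 0.30 × (0.46 × 29.1 + 8.13) = 0.30 × 21.516 = 6.4548 mm/d
ETc = Kc × ET₀ = 1.08 × 6.4548 = 6.9712 mm/d
Over 10 days: 6.9712 × 10 = 69.712 mm

69.7 mm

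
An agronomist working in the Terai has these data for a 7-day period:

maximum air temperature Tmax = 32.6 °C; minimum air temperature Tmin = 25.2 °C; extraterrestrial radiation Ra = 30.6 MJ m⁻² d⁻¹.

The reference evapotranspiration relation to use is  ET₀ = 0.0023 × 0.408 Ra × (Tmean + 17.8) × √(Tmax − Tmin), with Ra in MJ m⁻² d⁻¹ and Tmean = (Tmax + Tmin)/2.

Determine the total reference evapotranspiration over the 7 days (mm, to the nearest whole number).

26 mm

Tmean = (32.6 + 25.2)/2 = 28.90 °C
0.408 Ra = 0.408 × 30.6 = 12.4848 mm/d equivalent
ET₀ = 0.0023 × 12.4848 × (28.90 + 17.8) × √7.4 = 0.0023 × 12.4848 × 46.70 × 2.7203 = 3.6479 mm/d
Over 7 days: 3.6479 × 7 = 25.535 mm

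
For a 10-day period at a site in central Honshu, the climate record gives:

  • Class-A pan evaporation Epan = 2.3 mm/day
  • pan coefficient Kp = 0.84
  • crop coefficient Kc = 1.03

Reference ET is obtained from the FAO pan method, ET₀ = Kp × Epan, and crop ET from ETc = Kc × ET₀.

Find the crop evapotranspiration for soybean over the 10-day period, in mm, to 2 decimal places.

ET₀ = 0.84 × 2.3 = 1.9320 mm/d
ETc = Kc × ET₀ = 1.03 × 1.9320 = 1.9900 mm/d
Over 10 days: 1.9900 × 10 = 19.900 mm

19.90 mm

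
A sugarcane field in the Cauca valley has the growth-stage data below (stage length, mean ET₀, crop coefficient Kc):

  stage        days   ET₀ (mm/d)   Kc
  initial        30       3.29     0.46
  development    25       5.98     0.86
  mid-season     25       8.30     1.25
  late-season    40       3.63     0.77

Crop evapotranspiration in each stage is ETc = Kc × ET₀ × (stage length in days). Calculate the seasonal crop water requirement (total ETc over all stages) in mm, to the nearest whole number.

545 mm

initial: 0.46 × 3.29 × 30 = 45.40 mm
development: 0.86 × 5.98 × 25 = 128.57 mm
mid-season: 1.25 × 8.30 × 25 = 259.38 mm
late-season: 0.77 × 3.63 × 40 = 111.80 mm
Seasonal total = 545.15 mm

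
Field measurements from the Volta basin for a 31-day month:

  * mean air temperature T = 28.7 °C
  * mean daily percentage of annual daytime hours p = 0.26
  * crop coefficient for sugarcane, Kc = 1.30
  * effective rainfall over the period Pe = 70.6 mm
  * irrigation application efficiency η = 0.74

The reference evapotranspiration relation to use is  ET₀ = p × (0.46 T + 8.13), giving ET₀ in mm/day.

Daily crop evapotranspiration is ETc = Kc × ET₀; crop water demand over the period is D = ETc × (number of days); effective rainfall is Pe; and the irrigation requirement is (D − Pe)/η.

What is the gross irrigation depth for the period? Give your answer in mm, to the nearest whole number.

207 mm

ET₀ = 0.26 × (0.46 × 28.7 + 8.13) = 0.26 × 21.332 = 5.5463 mm/d
ETc = Kc × ET₀ = 1.30 × 5.5463 = 7.2102 mm/d
Crop demand D = ETc × 31 d = 7.2102 × 31 = 223.516 mm
D − Pe = 223.516 − 70.6 = 152.916 mm
Gross irrigation = 152.916 / 0.74 = 206.643 mm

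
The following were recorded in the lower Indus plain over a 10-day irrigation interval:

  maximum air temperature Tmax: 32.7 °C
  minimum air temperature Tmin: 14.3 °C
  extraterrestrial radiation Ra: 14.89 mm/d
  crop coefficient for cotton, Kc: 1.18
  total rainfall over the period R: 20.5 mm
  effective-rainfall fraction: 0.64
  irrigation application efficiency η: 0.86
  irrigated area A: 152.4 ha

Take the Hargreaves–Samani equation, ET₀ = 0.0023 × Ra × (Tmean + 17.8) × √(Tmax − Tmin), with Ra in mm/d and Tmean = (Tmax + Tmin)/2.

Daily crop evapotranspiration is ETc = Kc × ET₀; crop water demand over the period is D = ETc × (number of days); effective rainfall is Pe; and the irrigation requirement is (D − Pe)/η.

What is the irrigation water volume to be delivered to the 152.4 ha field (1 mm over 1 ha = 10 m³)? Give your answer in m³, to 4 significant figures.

Tmean = (32.7 + 14.3)/2 = 23.50 °C
ET₀ = 0.0023 × 14.89 × (23.50 + 17.8) × √18.4 = 0.0023 × 14.89 × 41.30 × 4.2895 = 6.0671 mm/d
ETc = Kc × ET₀ = 1.18 × 6.0671 = 7.1592 mm/d
Crop demand D = ETc × 10 d = 7.1592 × 10 = 71.592 mm
Pe = 0.64 × 20.5 = 13.120 mm
D − Pe = 71.592 − 13.120 = 58.472 mm
Gross irrigation = 58.472 / 0.86 = 67.991 mm
Volume = 67.991 mm × 152.4 ha × 10 = 103618.3 m³

103600 m³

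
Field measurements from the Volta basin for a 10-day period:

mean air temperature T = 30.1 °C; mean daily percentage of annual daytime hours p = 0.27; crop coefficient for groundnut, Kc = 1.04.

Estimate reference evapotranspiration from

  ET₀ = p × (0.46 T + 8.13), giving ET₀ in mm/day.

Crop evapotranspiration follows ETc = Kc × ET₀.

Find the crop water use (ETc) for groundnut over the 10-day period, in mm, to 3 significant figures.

61.7 mm

ET₀ = 0.27 × (0.46 × 30.1 + 8.13) = 0.27 × 21.976 = 5.9335 mm/d
ETc = Kc × ET₀ = 1.04 × 5.9335 = 6.1708 mm/d
Over 10 days: 6.1708 × 10 = 61.708 mm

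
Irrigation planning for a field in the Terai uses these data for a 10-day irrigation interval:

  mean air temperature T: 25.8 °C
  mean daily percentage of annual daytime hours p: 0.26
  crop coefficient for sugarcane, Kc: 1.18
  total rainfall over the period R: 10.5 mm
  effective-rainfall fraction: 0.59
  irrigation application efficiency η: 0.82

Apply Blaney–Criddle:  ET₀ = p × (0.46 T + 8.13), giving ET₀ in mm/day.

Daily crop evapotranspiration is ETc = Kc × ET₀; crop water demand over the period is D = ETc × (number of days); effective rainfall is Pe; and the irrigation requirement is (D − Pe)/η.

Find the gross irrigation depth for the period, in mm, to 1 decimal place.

ET₀ = 0.26 × (0.46 × 25.8 + 8.13) = 0.26 × 19.998 = 5.1995 mm/d
ETc = Kc × ET₀ = 1.18 × 5.1995 = 6.1354 mm/d
Crop demand D = ETc × 10 d = 6.1354 × 10 = 61.354 mm
Pe = 0.59 × 10.5 = 6.195 mm
D − Pe = 61.354 − 6.195 = 55.159 mm
Gross irrigation = 55.159 / 0.82 = 67.267 mm

67.3 mm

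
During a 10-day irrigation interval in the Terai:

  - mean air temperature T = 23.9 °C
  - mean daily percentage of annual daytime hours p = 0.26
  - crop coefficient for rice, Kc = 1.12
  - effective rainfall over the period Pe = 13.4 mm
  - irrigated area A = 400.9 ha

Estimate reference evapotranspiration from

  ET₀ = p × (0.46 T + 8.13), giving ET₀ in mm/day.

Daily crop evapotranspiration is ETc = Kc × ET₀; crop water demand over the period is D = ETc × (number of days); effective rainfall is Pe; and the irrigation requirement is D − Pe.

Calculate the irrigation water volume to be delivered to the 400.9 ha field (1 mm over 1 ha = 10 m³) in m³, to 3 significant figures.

ET₀ = 0.26 × (0.46 × 23.9 + 8.13) = 0.26 × 19.124 = 4.9722 mm/d
ETc = Kc × ET₀ = 1.12 × 4.9722 = 5.5689 mm/d
Crop demand D = ETc × 10 d = 5.5689 × 10 = 55.689 mm
D − Pe = 55.689 − 13.4 = 42.289 mm
Volume = 42.289 mm × 400.9 ha × 10 = 169536.6 m³

170000 m³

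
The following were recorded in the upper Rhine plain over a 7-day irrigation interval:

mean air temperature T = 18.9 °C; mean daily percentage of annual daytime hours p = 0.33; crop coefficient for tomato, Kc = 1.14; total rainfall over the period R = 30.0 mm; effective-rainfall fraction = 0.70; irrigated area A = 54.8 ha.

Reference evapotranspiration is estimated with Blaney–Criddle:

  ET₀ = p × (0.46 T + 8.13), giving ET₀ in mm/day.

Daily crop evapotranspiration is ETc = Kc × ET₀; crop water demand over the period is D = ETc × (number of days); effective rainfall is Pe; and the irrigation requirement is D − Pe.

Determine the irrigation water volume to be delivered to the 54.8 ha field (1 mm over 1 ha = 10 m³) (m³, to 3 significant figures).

12800 m³

ET₀ = 0.33 × (0.46 × 18.9 + 8.13) = 0.33 × 16.824 = 5.5519 mm/d
ETc = Kc × ET₀ = 1.14 × 5.5519 = 6.3292 mm/d
Crop demand D = ETc × 7 d = 6.3292 × 7 = 44.304 mm
Pe = 0.70 × 30.0 = 21.000 mm
D − Pe = 44.304 − 21.000 = 23.304 mm
Volume = 23.304 mm × 54.8 ha × 10 = 12770.6 m³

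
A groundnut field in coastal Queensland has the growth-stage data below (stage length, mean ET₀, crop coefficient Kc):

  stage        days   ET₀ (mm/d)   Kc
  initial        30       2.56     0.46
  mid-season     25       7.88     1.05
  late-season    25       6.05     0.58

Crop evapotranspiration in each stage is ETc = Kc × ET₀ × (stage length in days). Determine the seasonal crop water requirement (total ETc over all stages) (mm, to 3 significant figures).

initial: 0.46 × 2.56 × 30 = 35.33 mm
mid-season: 1.05 × 7.88 × 25 = 206.85 mm
late-season: 0.58 × 6.05 × 25 = 87.73 mm
Seasonal total = 329.91 mm

330 mm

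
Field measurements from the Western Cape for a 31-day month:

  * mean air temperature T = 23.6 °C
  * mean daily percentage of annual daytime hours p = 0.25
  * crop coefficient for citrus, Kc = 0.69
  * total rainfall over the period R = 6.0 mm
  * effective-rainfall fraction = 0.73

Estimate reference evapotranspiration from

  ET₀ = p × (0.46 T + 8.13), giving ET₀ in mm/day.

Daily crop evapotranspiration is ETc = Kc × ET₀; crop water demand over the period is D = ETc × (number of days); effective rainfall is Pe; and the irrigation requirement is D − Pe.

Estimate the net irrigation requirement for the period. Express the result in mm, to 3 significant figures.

97.1 mm

ET₀ = 0.25 × (0.46 × 23.6 + 8.13) = 0.25 × 18.986 = 4.7465 mm/d
ETc = Kc × ET₀ = 0.69 × 4.7465 = 3.2751 mm/d
Crop demand D = ETc × 31 d = 3.2751 × 31 = 101.528 mm
Pe = 0.73 × 6.0 = 4.380 mm
D − Pe = 101.528 − 4.380 = 97.148 mm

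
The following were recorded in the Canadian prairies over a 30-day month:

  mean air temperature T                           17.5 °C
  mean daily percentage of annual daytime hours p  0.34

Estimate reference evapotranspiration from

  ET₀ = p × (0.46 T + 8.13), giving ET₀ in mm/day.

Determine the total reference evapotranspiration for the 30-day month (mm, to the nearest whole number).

165 mm

ET₀ = 0.34 × (0.46 × 17.5 + 8.13) = 0.34 × 16.180 = 5.5012 mm/d
Monthly total = 5.5012 × 30 = 165.036 mm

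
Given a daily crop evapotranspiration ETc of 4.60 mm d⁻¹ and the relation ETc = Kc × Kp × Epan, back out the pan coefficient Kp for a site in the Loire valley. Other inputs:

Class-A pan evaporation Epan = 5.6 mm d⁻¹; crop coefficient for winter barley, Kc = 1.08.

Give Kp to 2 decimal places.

ETc = Kc × Kp × Epan  ⇒  Kp = ETc / (Kc × Epan)
Kp = 4.60 / (1.08 × 5.6) = 4.60 / 6.048 = 0.7606

0.76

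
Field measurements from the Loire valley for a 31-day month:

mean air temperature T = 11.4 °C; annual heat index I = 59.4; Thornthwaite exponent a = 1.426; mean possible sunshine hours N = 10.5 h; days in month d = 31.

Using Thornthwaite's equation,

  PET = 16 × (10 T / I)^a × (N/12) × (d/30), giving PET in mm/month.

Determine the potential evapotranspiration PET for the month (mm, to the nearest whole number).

37 mm

10T/I = 10 × 11.4 / 59.4 = 1.9192
(10T/I)^a = 1.9192^1.426 = 2.5335
Uncorrected PET = 16 × 2.5335 = 40.536 mm
Correction = (N/12)(d/30) = (10.5/12)(31/30) = 0.9042
PET = 40.536 × 0.9042 = 36.653 mm/month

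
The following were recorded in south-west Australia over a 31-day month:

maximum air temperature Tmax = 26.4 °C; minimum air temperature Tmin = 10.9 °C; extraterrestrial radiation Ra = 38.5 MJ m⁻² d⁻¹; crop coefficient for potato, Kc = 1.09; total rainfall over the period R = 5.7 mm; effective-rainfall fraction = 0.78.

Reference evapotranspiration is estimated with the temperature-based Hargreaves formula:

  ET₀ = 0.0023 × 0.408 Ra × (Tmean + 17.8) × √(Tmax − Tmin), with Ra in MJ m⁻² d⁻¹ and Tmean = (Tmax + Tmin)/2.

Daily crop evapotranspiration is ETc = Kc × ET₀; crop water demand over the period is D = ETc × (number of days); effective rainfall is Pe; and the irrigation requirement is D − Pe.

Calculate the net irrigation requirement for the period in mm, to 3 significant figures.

Tmean = (26.4 + 10.9)/2 = 18.65 °C
0.408 Ra = 0.408 × 38.5 = 15.7080 mm/d equivalent
ET₀ = 0.0023 × 15.7080 × (18.65 + 17.8) × √15.5 = 0.0023 × 15.7080 × 36.45 × 3.9370 = 5.1846 mm/d
ETc = Kc × ET₀ = 1.09 × 5.1846 = 5.6512 mm/d
Crop demand D = ETc × 31 d = 5.6512 × 31 = 175.187 mm
Pe = 0.78 × 5.7 = 4.446 mm
D − Pe = 175.187 − 4.446 = 170.741 mm

171 mm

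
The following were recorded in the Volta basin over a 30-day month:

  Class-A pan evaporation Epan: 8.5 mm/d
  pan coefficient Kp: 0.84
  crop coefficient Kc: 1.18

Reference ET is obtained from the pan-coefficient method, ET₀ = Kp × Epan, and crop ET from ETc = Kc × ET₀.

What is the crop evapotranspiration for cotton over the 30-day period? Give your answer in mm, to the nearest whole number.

253 mm

ET₀ = 0.84 × 8.5 = 7.1400 mm/d
ETc = Kc × ET₀ = 1.18 × 7.1400 = 8.4252 mm/d
Over 30 days: 8.4252 × 30 = 252.756 mm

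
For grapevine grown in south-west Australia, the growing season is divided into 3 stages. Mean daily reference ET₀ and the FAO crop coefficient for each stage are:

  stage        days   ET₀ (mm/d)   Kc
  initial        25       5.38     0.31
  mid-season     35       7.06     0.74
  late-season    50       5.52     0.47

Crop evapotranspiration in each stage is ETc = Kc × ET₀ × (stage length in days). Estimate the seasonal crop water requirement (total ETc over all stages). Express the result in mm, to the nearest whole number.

initial: 0.31 × 5.38 × 25 = 41.70 mm
mid-season: 0.74 × 7.06 × 35 = 182.85 mm
late-season: 0.47 × 5.52 × 50 = 129.72 mm
Seasonal total = 354.27 mm

354 mm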